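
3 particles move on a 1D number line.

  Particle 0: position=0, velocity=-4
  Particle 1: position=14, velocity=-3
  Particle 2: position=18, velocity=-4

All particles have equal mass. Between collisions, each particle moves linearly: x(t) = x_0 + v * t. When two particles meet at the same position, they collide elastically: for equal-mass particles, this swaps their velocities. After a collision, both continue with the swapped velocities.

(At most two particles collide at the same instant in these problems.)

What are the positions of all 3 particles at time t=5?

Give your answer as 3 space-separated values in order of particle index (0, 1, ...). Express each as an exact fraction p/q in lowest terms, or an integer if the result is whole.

Answer: -20 -2 -1

Derivation:
Collision at t=4: particles 1 and 2 swap velocities; positions: p0=-16 p1=2 p2=2; velocities now: v0=-4 v1=-4 v2=-3
Advance to t=5 (no further collisions before then); velocities: v0=-4 v1=-4 v2=-3; positions = -20 -2 -1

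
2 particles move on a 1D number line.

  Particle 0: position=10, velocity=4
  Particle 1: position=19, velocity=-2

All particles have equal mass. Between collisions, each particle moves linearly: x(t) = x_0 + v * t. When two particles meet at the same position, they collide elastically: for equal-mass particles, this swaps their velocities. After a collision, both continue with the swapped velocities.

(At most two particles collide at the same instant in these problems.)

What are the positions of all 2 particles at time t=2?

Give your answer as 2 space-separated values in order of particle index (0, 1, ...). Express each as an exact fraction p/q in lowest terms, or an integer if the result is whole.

Answer: 15 18

Derivation:
Collision at t=3/2: particles 0 and 1 swap velocities; positions: p0=16 p1=16; velocities now: v0=-2 v1=4
Advance to t=2 (no further collisions before then); velocities: v0=-2 v1=4; positions = 15 18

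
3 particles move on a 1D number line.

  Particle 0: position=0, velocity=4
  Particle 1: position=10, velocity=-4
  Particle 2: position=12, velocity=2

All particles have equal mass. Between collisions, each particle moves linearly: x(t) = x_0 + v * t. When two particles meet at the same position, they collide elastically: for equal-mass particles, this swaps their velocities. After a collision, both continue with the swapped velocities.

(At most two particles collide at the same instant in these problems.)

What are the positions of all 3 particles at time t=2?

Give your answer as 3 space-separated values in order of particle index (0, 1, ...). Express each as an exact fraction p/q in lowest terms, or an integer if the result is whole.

Collision at t=5/4: particles 0 and 1 swap velocities; positions: p0=5 p1=5 p2=29/2; velocities now: v0=-4 v1=4 v2=2
Advance to t=2 (no further collisions before then); velocities: v0=-4 v1=4 v2=2; positions = 2 8 16

Answer: 2 8 16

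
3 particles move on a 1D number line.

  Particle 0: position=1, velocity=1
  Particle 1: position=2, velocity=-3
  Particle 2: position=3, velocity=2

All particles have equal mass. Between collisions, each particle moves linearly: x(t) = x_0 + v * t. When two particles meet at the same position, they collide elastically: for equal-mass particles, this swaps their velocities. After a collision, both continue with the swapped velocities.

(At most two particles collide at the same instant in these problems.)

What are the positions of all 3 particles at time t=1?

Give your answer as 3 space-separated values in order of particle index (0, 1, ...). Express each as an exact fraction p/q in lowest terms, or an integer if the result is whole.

Collision at t=1/4: particles 0 and 1 swap velocities; positions: p0=5/4 p1=5/4 p2=7/2; velocities now: v0=-3 v1=1 v2=2
Advance to t=1 (no further collisions before then); velocities: v0=-3 v1=1 v2=2; positions = -1 2 5

Answer: -1 2 5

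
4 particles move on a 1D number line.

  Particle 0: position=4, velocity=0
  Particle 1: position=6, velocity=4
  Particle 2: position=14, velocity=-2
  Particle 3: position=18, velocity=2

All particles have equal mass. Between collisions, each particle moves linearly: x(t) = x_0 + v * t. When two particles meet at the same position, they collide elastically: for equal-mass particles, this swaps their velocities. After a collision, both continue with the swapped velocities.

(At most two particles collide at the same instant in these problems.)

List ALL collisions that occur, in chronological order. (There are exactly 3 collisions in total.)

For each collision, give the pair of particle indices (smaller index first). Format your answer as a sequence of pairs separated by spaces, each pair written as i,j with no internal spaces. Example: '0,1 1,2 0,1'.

Answer: 1,2 0,1 2,3

Derivation:
Collision at t=4/3: particles 1 and 2 swap velocities; positions: p0=4 p1=34/3 p2=34/3 p3=62/3; velocities now: v0=0 v1=-2 v2=4 v3=2
Collision at t=5: particles 0 and 1 swap velocities; positions: p0=4 p1=4 p2=26 p3=28; velocities now: v0=-2 v1=0 v2=4 v3=2
Collision at t=6: particles 2 and 3 swap velocities; positions: p0=2 p1=4 p2=30 p3=30; velocities now: v0=-2 v1=0 v2=2 v3=4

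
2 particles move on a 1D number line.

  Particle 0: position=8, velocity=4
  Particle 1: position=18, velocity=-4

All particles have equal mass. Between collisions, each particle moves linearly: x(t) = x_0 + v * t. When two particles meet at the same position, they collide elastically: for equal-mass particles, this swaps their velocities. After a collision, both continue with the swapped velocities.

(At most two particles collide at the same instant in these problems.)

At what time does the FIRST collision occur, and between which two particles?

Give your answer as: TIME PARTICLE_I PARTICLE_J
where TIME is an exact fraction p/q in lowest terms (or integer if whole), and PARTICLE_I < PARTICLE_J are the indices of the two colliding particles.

Pair (0,1): pos 8,18 vel 4,-4 -> gap=10, closing at 8/unit, collide at t=5/4
Earliest collision: t=5/4 between 0 and 1

Answer: 5/4 0 1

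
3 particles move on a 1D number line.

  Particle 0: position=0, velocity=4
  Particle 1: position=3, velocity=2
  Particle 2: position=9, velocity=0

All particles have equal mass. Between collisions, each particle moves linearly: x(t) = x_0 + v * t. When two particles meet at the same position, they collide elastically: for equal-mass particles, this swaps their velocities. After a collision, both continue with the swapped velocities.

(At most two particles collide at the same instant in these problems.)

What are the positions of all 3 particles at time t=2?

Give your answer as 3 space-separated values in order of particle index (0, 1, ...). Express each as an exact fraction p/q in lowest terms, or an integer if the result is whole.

Collision at t=3/2: particles 0 and 1 swap velocities; positions: p0=6 p1=6 p2=9; velocities now: v0=2 v1=4 v2=0
Advance to t=2 (no further collisions before then); velocities: v0=2 v1=4 v2=0; positions = 7 8 9

Answer: 7 8 9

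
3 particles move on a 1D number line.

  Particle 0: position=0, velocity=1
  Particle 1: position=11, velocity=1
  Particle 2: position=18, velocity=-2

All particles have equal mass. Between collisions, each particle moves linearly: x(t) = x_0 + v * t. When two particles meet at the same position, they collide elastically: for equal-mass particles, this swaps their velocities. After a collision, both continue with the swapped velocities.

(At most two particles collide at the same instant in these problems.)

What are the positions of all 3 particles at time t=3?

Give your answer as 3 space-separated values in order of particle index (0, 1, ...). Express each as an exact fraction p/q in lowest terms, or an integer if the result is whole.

Collision at t=7/3: particles 1 and 2 swap velocities; positions: p0=7/3 p1=40/3 p2=40/3; velocities now: v0=1 v1=-2 v2=1
Advance to t=3 (no further collisions before then); velocities: v0=1 v1=-2 v2=1; positions = 3 12 14

Answer: 3 12 14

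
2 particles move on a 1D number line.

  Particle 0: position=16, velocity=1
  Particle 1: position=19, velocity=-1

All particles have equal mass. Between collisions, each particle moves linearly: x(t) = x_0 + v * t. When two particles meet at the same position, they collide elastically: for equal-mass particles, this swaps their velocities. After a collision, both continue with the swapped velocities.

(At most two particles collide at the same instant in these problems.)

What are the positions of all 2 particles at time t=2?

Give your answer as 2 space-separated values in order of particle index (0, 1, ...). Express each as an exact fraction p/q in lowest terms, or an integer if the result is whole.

Collision at t=3/2: particles 0 and 1 swap velocities; positions: p0=35/2 p1=35/2; velocities now: v0=-1 v1=1
Advance to t=2 (no further collisions before then); velocities: v0=-1 v1=1; positions = 17 18

Answer: 17 18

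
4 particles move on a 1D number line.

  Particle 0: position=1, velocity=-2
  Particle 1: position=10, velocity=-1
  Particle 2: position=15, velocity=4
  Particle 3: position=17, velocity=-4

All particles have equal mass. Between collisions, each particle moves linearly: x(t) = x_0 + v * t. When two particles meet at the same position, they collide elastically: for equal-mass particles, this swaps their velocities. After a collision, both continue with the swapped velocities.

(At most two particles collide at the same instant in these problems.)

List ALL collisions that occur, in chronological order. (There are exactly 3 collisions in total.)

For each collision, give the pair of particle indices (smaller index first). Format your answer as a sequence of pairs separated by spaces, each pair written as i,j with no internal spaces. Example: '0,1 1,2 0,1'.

Answer: 2,3 1,2 0,1

Derivation:
Collision at t=1/4: particles 2 and 3 swap velocities; positions: p0=1/2 p1=39/4 p2=16 p3=16; velocities now: v0=-2 v1=-1 v2=-4 v3=4
Collision at t=7/3: particles 1 and 2 swap velocities; positions: p0=-11/3 p1=23/3 p2=23/3 p3=73/3; velocities now: v0=-2 v1=-4 v2=-1 v3=4
Collision at t=8: particles 0 and 1 swap velocities; positions: p0=-15 p1=-15 p2=2 p3=47; velocities now: v0=-4 v1=-2 v2=-1 v3=4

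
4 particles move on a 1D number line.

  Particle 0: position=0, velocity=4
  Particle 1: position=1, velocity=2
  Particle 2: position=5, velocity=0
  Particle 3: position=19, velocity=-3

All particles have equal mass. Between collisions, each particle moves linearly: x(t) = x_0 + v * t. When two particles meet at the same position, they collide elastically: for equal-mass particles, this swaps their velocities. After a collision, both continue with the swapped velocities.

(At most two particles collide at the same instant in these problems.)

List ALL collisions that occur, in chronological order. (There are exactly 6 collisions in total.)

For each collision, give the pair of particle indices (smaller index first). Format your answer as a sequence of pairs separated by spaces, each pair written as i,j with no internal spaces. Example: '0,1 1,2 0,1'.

Answer: 0,1 1,2 0,1 2,3 1,2 0,1

Derivation:
Collision at t=1/2: particles 0 and 1 swap velocities; positions: p0=2 p1=2 p2=5 p3=35/2; velocities now: v0=2 v1=4 v2=0 v3=-3
Collision at t=5/4: particles 1 and 2 swap velocities; positions: p0=7/2 p1=5 p2=5 p3=61/4; velocities now: v0=2 v1=0 v2=4 v3=-3
Collision at t=2: particles 0 and 1 swap velocities; positions: p0=5 p1=5 p2=8 p3=13; velocities now: v0=0 v1=2 v2=4 v3=-3
Collision at t=19/7: particles 2 and 3 swap velocities; positions: p0=5 p1=45/7 p2=76/7 p3=76/7; velocities now: v0=0 v1=2 v2=-3 v3=4
Collision at t=18/5: particles 1 and 2 swap velocities; positions: p0=5 p1=41/5 p2=41/5 p3=72/5; velocities now: v0=0 v1=-3 v2=2 v3=4
Collision at t=14/3: particles 0 and 1 swap velocities; positions: p0=5 p1=5 p2=31/3 p3=56/3; velocities now: v0=-3 v1=0 v2=2 v3=4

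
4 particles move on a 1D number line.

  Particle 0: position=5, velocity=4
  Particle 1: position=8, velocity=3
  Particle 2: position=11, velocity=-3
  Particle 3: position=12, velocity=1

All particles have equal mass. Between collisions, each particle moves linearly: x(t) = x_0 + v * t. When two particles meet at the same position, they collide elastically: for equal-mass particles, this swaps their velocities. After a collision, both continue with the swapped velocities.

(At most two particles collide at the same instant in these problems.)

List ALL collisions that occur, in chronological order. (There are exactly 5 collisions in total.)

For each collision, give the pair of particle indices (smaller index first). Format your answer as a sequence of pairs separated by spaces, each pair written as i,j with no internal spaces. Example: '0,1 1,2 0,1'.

Collision at t=1/2: particles 1 and 2 swap velocities; positions: p0=7 p1=19/2 p2=19/2 p3=25/2; velocities now: v0=4 v1=-3 v2=3 v3=1
Collision at t=6/7: particles 0 and 1 swap velocities; positions: p0=59/7 p1=59/7 p2=74/7 p3=90/7; velocities now: v0=-3 v1=4 v2=3 v3=1
Collision at t=2: particles 2 and 3 swap velocities; positions: p0=5 p1=13 p2=14 p3=14; velocities now: v0=-3 v1=4 v2=1 v3=3
Collision at t=7/3: particles 1 and 2 swap velocities; positions: p0=4 p1=43/3 p2=43/3 p3=15; velocities now: v0=-3 v1=1 v2=4 v3=3
Collision at t=3: particles 2 and 3 swap velocities; positions: p0=2 p1=15 p2=17 p3=17; velocities now: v0=-3 v1=1 v2=3 v3=4

Answer: 1,2 0,1 2,3 1,2 2,3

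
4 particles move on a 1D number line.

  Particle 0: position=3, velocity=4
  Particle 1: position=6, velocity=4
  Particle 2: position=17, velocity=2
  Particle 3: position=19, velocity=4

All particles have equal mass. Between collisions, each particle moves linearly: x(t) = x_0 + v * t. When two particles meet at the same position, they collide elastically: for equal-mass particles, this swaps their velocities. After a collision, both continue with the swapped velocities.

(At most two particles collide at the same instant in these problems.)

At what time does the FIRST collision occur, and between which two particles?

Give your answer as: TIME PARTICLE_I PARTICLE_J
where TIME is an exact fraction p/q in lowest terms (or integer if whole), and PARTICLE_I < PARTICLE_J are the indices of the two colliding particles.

Answer: 11/2 1 2

Derivation:
Pair (0,1): pos 3,6 vel 4,4 -> not approaching (rel speed 0 <= 0)
Pair (1,2): pos 6,17 vel 4,2 -> gap=11, closing at 2/unit, collide at t=11/2
Pair (2,3): pos 17,19 vel 2,4 -> not approaching (rel speed -2 <= 0)
Earliest collision: t=11/2 between 1 and 2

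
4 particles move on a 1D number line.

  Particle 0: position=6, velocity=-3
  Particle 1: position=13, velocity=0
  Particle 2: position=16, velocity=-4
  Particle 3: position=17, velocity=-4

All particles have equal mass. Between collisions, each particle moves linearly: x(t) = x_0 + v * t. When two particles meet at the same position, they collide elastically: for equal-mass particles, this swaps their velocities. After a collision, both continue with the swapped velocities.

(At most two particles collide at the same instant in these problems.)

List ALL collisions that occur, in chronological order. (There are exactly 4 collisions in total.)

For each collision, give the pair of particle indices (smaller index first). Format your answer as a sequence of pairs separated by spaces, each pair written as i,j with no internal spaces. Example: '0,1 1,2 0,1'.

Answer: 1,2 2,3 0,1 1,2

Derivation:
Collision at t=3/4: particles 1 and 2 swap velocities; positions: p0=15/4 p1=13 p2=13 p3=14; velocities now: v0=-3 v1=-4 v2=0 v3=-4
Collision at t=1: particles 2 and 3 swap velocities; positions: p0=3 p1=12 p2=13 p3=13; velocities now: v0=-3 v1=-4 v2=-4 v3=0
Collision at t=10: particles 0 and 1 swap velocities; positions: p0=-24 p1=-24 p2=-23 p3=13; velocities now: v0=-4 v1=-3 v2=-4 v3=0
Collision at t=11: particles 1 and 2 swap velocities; positions: p0=-28 p1=-27 p2=-27 p3=13; velocities now: v0=-4 v1=-4 v2=-3 v3=0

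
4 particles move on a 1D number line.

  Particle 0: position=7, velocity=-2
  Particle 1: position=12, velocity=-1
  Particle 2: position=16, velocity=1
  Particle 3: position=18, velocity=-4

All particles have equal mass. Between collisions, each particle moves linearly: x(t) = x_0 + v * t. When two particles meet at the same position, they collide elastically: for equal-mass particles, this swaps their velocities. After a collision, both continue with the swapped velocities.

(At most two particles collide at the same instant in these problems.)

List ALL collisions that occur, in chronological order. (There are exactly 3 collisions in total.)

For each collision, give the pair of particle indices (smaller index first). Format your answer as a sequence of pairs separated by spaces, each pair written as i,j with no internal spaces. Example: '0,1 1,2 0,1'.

Collision at t=2/5: particles 2 and 3 swap velocities; positions: p0=31/5 p1=58/5 p2=82/5 p3=82/5; velocities now: v0=-2 v1=-1 v2=-4 v3=1
Collision at t=2: particles 1 and 2 swap velocities; positions: p0=3 p1=10 p2=10 p3=18; velocities now: v0=-2 v1=-4 v2=-1 v3=1
Collision at t=11/2: particles 0 and 1 swap velocities; positions: p0=-4 p1=-4 p2=13/2 p3=43/2; velocities now: v0=-4 v1=-2 v2=-1 v3=1

Answer: 2,3 1,2 0,1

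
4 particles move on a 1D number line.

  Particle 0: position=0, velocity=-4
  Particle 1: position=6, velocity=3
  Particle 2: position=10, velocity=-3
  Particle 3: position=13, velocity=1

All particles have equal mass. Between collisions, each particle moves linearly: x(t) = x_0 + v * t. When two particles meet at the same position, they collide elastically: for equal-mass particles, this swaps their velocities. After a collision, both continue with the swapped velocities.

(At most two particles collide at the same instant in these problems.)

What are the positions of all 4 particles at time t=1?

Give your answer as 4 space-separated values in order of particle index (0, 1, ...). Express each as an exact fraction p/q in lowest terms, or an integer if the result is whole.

Collision at t=2/3: particles 1 and 2 swap velocities; positions: p0=-8/3 p1=8 p2=8 p3=41/3; velocities now: v0=-4 v1=-3 v2=3 v3=1
Advance to t=1 (no further collisions before then); velocities: v0=-4 v1=-3 v2=3 v3=1; positions = -4 7 9 14

Answer: -4 7 9 14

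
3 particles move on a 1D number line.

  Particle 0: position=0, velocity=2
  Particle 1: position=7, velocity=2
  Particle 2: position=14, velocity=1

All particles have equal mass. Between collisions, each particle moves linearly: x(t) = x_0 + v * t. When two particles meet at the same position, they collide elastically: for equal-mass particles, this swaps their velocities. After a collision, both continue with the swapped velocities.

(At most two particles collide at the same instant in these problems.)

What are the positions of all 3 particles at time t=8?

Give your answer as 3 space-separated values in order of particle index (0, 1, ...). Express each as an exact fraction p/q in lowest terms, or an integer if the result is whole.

Collision at t=7: particles 1 and 2 swap velocities; positions: p0=14 p1=21 p2=21; velocities now: v0=2 v1=1 v2=2
Advance to t=8 (no further collisions before then); velocities: v0=2 v1=1 v2=2; positions = 16 22 23

Answer: 16 22 23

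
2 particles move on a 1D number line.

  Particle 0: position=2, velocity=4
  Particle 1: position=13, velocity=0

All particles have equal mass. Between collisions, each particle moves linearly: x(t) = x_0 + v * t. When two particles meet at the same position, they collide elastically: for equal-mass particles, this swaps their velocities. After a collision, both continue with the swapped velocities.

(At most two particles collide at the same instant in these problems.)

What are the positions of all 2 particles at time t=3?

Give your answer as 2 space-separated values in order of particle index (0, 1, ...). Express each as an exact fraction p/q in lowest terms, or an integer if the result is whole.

Answer: 13 14

Derivation:
Collision at t=11/4: particles 0 and 1 swap velocities; positions: p0=13 p1=13; velocities now: v0=0 v1=4
Advance to t=3 (no further collisions before then); velocities: v0=0 v1=4; positions = 13 14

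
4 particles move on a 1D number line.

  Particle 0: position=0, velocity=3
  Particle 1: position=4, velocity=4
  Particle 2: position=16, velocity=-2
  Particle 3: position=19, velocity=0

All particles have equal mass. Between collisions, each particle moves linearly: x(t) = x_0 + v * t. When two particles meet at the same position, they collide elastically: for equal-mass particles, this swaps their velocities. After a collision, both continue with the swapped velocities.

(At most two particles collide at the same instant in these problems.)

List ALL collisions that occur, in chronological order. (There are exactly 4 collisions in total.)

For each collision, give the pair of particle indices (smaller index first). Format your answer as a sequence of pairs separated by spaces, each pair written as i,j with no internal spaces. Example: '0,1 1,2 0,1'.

Collision at t=2: particles 1 and 2 swap velocities; positions: p0=6 p1=12 p2=12 p3=19; velocities now: v0=3 v1=-2 v2=4 v3=0
Collision at t=16/5: particles 0 and 1 swap velocities; positions: p0=48/5 p1=48/5 p2=84/5 p3=19; velocities now: v0=-2 v1=3 v2=4 v3=0
Collision at t=15/4: particles 2 and 3 swap velocities; positions: p0=17/2 p1=45/4 p2=19 p3=19; velocities now: v0=-2 v1=3 v2=0 v3=4
Collision at t=19/3: particles 1 and 2 swap velocities; positions: p0=10/3 p1=19 p2=19 p3=88/3; velocities now: v0=-2 v1=0 v2=3 v3=4

Answer: 1,2 0,1 2,3 1,2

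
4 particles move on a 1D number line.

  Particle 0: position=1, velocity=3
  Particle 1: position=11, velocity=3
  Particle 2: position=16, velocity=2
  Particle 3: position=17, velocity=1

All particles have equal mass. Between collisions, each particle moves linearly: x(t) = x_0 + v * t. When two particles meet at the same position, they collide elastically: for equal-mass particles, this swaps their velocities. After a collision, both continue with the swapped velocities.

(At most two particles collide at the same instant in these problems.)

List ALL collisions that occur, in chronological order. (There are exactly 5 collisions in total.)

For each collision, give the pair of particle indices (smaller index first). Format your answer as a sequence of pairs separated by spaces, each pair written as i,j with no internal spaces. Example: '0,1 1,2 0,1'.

Answer: 2,3 1,2 2,3 0,1 1,2

Derivation:
Collision at t=1: particles 2 and 3 swap velocities; positions: p0=4 p1=14 p2=18 p3=18; velocities now: v0=3 v1=3 v2=1 v3=2
Collision at t=3: particles 1 and 2 swap velocities; positions: p0=10 p1=20 p2=20 p3=22; velocities now: v0=3 v1=1 v2=3 v3=2
Collision at t=5: particles 2 and 3 swap velocities; positions: p0=16 p1=22 p2=26 p3=26; velocities now: v0=3 v1=1 v2=2 v3=3
Collision at t=8: particles 0 and 1 swap velocities; positions: p0=25 p1=25 p2=32 p3=35; velocities now: v0=1 v1=3 v2=2 v3=3
Collision at t=15: particles 1 and 2 swap velocities; positions: p0=32 p1=46 p2=46 p3=56; velocities now: v0=1 v1=2 v2=3 v3=3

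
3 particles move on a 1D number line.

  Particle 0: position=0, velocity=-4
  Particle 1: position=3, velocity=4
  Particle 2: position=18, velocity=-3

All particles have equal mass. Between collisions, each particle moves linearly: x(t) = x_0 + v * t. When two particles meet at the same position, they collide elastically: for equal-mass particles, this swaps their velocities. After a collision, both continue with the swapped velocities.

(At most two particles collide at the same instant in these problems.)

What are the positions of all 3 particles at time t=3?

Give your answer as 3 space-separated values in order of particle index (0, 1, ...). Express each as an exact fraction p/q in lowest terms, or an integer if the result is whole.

Collision at t=15/7: particles 1 and 2 swap velocities; positions: p0=-60/7 p1=81/7 p2=81/7; velocities now: v0=-4 v1=-3 v2=4
Advance to t=3 (no further collisions before then); velocities: v0=-4 v1=-3 v2=4; positions = -12 9 15

Answer: -12 9 15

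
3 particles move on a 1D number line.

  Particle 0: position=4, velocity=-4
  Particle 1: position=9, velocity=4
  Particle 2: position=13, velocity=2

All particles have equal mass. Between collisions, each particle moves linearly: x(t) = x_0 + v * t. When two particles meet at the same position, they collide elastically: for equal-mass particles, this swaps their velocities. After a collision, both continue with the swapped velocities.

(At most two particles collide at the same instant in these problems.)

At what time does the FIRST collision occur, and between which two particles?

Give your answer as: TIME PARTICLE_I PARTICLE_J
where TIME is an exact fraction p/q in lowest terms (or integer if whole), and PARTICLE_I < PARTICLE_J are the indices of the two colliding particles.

Pair (0,1): pos 4,9 vel -4,4 -> not approaching (rel speed -8 <= 0)
Pair (1,2): pos 9,13 vel 4,2 -> gap=4, closing at 2/unit, collide at t=2
Earliest collision: t=2 between 1 and 2

Answer: 2 1 2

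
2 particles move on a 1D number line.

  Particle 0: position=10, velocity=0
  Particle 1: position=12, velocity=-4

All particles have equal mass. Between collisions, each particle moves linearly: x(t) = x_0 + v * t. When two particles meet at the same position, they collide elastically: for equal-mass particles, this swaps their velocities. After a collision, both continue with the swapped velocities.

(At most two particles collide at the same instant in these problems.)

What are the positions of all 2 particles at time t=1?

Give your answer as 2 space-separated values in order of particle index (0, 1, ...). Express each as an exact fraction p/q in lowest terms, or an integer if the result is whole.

Answer: 8 10

Derivation:
Collision at t=1/2: particles 0 and 1 swap velocities; positions: p0=10 p1=10; velocities now: v0=-4 v1=0
Advance to t=1 (no further collisions before then); velocities: v0=-4 v1=0; positions = 8 10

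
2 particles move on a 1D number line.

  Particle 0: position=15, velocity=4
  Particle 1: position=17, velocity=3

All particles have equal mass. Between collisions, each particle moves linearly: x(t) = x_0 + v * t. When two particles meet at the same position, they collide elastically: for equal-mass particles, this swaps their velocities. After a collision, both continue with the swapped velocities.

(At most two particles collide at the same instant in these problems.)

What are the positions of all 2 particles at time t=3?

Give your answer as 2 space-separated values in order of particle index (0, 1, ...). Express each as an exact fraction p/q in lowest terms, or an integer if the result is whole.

Answer: 26 27

Derivation:
Collision at t=2: particles 0 and 1 swap velocities; positions: p0=23 p1=23; velocities now: v0=3 v1=4
Advance to t=3 (no further collisions before then); velocities: v0=3 v1=4; positions = 26 27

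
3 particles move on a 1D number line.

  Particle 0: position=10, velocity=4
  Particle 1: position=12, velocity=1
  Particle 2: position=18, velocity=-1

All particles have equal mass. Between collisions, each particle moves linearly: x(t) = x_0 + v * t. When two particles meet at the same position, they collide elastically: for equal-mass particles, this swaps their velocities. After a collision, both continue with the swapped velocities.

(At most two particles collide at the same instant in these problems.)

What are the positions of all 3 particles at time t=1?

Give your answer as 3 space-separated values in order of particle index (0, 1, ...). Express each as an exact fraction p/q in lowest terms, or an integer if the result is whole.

Answer: 13 14 17

Derivation:
Collision at t=2/3: particles 0 and 1 swap velocities; positions: p0=38/3 p1=38/3 p2=52/3; velocities now: v0=1 v1=4 v2=-1
Advance to t=1 (no further collisions before then); velocities: v0=1 v1=4 v2=-1; positions = 13 14 17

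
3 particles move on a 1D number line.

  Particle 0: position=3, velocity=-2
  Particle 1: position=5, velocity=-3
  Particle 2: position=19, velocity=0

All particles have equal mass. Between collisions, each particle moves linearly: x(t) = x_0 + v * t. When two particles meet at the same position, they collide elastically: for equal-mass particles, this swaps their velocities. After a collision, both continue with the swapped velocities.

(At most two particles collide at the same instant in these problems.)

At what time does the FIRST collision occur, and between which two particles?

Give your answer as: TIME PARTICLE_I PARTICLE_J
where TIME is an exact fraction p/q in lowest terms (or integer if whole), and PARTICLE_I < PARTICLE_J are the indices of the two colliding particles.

Pair (0,1): pos 3,5 vel -2,-3 -> gap=2, closing at 1/unit, collide at t=2
Pair (1,2): pos 5,19 vel -3,0 -> not approaching (rel speed -3 <= 0)
Earliest collision: t=2 between 0 and 1

Answer: 2 0 1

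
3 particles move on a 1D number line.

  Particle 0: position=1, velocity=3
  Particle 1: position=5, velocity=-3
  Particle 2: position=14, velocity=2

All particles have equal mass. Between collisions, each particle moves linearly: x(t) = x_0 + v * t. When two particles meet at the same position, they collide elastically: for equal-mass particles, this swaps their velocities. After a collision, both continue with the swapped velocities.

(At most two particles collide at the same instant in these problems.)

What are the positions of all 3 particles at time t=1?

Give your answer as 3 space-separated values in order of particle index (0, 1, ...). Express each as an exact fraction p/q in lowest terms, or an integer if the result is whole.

Collision at t=2/3: particles 0 and 1 swap velocities; positions: p0=3 p1=3 p2=46/3; velocities now: v0=-3 v1=3 v2=2
Advance to t=1 (no further collisions before then); velocities: v0=-3 v1=3 v2=2; positions = 2 4 16

Answer: 2 4 16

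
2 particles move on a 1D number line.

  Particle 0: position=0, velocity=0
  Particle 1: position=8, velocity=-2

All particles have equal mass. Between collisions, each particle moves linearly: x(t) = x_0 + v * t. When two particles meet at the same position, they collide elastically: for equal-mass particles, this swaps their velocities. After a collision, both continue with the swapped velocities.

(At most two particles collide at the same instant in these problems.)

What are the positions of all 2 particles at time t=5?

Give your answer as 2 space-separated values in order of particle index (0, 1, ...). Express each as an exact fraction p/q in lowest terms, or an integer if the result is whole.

Answer: -2 0

Derivation:
Collision at t=4: particles 0 and 1 swap velocities; positions: p0=0 p1=0; velocities now: v0=-2 v1=0
Advance to t=5 (no further collisions before then); velocities: v0=-2 v1=0; positions = -2 0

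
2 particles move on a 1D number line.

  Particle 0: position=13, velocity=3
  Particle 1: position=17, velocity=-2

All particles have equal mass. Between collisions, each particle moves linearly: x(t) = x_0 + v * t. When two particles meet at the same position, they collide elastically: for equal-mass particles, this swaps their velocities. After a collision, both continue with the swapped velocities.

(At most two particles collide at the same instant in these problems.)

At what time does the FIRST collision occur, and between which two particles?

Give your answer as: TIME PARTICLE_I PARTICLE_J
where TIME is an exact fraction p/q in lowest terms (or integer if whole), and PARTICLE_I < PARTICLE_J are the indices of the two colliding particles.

Pair (0,1): pos 13,17 vel 3,-2 -> gap=4, closing at 5/unit, collide at t=4/5
Earliest collision: t=4/5 between 0 and 1

Answer: 4/5 0 1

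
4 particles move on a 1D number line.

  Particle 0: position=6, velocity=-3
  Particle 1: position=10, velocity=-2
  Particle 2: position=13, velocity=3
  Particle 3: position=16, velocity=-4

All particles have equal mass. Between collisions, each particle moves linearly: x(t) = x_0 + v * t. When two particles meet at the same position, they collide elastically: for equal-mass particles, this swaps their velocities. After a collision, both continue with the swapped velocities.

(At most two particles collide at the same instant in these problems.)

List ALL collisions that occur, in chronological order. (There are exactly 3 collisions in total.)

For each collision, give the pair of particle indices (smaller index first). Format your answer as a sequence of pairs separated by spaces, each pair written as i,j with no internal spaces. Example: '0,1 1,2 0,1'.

Collision at t=3/7: particles 2 and 3 swap velocities; positions: p0=33/7 p1=64/7 p2=100/7 p3=100/7; velocities now: v0=-3 v1=-2 v2=-4 v3=3
Collision at t=3: particles 1 and 2 swap velocities; positions: p0=-3 p1=4 p2=4 p3=22; velocities now: v0=-3 v1=-4 v2=-2 v3=3
Collision at t=10: particles 0 and 1 swap velocities; positions: p0=-24 p1=-24 p2=-10 p3=43; velocities now: v0=-4 v1=-3 v2=-2 v3=3

Answer: 2,3 1,2 0,1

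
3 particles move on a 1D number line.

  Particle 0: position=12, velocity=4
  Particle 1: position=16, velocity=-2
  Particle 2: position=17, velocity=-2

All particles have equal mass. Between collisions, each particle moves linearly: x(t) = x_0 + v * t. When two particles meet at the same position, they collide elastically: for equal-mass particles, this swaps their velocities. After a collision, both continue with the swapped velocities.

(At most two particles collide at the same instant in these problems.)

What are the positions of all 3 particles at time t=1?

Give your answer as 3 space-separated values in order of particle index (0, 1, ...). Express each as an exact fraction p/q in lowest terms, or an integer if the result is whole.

Answer: 14 15 16

Derivation:
Collision at t=2/3: particles 0 and 1 swap velocities; positions: p0=44/3 p1=44/3 p2=47/3; velocities now: v0=-2 v1=4 v2=-2
Collision at t=5/6: particles 1 and 2 swap velocities; positions: p0=43/3 p1=46/3 p2=46/3; velocities now: v0=-2 v1=-2 v2=4
Advance to t=1 (no further collisions before then); velocities: v0=-2 v1=-2 v2=4; positions = 14 15 16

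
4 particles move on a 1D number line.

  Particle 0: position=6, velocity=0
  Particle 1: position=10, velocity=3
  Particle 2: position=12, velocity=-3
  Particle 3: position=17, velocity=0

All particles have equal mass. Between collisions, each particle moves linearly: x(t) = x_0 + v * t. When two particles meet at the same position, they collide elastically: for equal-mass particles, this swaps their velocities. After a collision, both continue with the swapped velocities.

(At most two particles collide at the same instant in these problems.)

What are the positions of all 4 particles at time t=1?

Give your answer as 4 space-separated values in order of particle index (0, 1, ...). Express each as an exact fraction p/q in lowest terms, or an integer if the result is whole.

Collision at t=1/3: particles 1 and 2 swap velocities; positions: p0=6 p1=11 p2=11 p3=17; velocities now: v0=0 v1=-3 v2=3 v3=0
Advance to t=1 (no further collisions before then); velocities: v0=0 v1=-3 v2=3 v3=0; positions = 6 9 13 17

Answer: 6 9 13 17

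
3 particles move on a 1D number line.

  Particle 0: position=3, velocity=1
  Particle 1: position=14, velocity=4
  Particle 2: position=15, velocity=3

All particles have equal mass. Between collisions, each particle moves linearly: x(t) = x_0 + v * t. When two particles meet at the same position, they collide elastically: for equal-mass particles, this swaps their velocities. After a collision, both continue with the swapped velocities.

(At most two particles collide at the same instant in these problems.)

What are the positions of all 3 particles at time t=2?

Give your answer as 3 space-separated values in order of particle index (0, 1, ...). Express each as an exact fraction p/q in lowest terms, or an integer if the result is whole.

Answer: 5 21 22

Derivation:
Collision at t=1: particles 1 and 2 swap velocities; positions: p0=4 p1=18 p2=18; velocities now: v0=1 v1=3 v2=4
Advance to t=2 (no further collisions before then); velocities: v0=1 v1=3 v2=4; positions = 5 21 22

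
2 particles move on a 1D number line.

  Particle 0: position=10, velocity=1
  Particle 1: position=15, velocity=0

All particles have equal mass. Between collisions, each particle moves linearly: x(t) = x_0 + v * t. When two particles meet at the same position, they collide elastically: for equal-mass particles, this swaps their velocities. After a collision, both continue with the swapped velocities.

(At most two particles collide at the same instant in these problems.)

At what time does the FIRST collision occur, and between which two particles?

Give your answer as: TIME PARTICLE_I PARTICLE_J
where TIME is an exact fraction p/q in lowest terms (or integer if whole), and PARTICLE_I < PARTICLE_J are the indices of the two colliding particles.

Answer: 5 0 1

Derivation:
Pair (0,1): pos 10,15 vel 1,0 -> gap=5, closing at 1/unit, collide at t=5
Earliest collision: t=5 between 0 and 1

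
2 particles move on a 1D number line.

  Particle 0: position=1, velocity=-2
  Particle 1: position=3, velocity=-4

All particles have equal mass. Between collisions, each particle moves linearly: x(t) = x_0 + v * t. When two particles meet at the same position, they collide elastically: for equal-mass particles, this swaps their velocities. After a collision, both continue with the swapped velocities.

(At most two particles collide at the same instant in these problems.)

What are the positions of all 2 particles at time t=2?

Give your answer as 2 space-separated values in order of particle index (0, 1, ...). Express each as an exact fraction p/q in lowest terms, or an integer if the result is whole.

Collision at t=1: particles 0 and 1 swap velocities; positions: p0=-1 p1=-1; velocities now: v0=-4 v1=-2
Advance to t=2 (no further collisions before then); velocities: v0=-4 v1=-2; positions = -5 -3

Answer: -5 -3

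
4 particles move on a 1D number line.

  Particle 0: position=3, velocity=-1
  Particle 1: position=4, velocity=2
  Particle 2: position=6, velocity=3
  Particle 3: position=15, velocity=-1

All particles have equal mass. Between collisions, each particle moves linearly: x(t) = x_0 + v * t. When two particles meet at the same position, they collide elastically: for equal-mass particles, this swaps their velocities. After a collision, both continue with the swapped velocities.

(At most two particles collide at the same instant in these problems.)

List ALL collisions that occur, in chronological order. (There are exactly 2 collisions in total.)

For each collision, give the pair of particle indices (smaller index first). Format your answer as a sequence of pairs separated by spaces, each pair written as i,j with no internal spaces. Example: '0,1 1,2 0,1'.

Answer: 2,3 1,2

Derivation:
Collision at t=9/4: particles 2 and 3 swap velocities; positions: p0=3/4 p1=17/2 p2=51/4 p3=51/4; velocities now: v0=-1 v1=2 v2=-1 v3=3
Collision at t=11/3: particles 1 and 2 swap velocities; positions: p0=-2/3 p1=34/3 p2=34/3 p3=17; velocities now: v0=-1 v1=-1 v2=2 v3=3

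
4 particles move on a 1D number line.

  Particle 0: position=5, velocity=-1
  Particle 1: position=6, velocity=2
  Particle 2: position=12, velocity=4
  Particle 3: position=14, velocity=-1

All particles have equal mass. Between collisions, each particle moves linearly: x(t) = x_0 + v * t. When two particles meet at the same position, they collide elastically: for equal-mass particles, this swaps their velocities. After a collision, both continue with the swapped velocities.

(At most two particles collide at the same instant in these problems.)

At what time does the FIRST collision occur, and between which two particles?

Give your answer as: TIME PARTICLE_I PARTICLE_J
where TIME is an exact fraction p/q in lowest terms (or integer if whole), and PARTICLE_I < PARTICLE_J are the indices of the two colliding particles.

Answer: 2/5 2 3

Derivation:
Pair (0,1): pos 5,6 vel -1,2 -> not approaching (rel speed -3 <= 0)
Pair (1,2): pos 6,12 vel 2,4 -> not approaching (rel speed -2 <= 0)
Pair (2,3): pos 12,14 vel 4,-1 -> gap=2, closing at 5/unit, collide at t=2/5
Earliest collision: t=2/5 between 2 and 3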